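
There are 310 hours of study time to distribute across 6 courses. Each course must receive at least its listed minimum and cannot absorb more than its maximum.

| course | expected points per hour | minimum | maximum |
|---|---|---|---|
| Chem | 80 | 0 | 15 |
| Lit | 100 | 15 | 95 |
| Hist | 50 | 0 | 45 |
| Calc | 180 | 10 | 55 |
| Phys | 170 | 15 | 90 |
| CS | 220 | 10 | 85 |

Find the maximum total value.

51900

Meeting every minimum uses 0+15+0+10+15+10 = 50 hours, leaving 260.
Rank by expected points per hour: CS 220 > Calc 180 > Phys 170 > Lit 100 > Chem 80 > Hist 50.
CS: +75 to 85 (cap) → 185 left.
Calc takes 45 more to reach its cap of 55 → 140 left.
Phys takes 75 more to reach its cap of 90 → 65 left.
Only 65 left; Lit takes them to reach 80.
Total = 100×80 + 180×55 + 170×90 + 220×85 = 51900.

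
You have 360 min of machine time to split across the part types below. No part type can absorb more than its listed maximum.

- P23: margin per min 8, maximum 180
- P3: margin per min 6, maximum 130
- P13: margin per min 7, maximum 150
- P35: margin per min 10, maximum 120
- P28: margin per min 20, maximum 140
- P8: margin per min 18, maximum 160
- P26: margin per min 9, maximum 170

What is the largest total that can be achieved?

Rank by margin per min: P28 20 > P8 18 > P35 10 > P26 9 > P23 8 > P13 7 > P3 6.
P28 takes 140 to reach its cap of 140 — 220 left.
Give P8 160 to hit its cap of 160 — 60 left.
P35: +60 (room for 120) → 60. Pool exhausted.
Total = 10×60 + 20×140 + 18×160 = 6280.

6280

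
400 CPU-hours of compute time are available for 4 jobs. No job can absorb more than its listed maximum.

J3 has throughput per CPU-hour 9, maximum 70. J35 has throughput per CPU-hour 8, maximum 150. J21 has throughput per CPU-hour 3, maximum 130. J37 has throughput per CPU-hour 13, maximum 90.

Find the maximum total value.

3270

Highest throughput per CPU-hour first: J37 13 > J3 9 > J35 8 > J21 3.
Give J37 90 to hit its cap of 90 — 310 left.
J3: +70 to 70 (cap) — 240 left.
Give J35 150 to hit its cap of 150 — 90 left.
Only 90 left; J21 takes them to reach 90.
Total = 9×70 + 8×150 + 3×90 + 13×90 = 3270.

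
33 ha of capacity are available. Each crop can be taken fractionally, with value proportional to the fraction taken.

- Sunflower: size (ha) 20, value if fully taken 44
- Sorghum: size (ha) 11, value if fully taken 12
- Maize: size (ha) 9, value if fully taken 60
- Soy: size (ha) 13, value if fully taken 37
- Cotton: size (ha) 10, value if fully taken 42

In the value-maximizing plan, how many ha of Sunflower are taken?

1

Best value per unit of size first: Maize 60/9≈6.67, Cotton 42/10≈4.2, Soy 37/13≈2.85, Sunflower 44/20≈2.2, Sorghum 12/11≈1.09.
Take all of Maize (9 ha, value 60) → 24 ha left.
Take all of Cotton (10 ha, value 42) → 14 ha left.
Soy: take in full, 13 ha for value 37 → 1 left.
1 ha left: a 1/20 share of Sunflower gives 44×1/20 = 2.2.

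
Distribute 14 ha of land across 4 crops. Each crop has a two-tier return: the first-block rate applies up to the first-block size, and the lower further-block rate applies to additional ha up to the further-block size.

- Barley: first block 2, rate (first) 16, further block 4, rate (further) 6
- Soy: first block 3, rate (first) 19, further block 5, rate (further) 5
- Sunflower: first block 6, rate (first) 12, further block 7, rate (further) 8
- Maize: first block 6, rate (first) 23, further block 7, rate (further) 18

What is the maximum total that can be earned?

Treat each block as its own option and order by rate: Maize/tier1 23 > Soy/tier1 19 > Maize/tier2 18 > Barley/tier1 16 > Sunflower/tier1 12 > Sunflower/tier2 8 > Barley/tier2 6 > Soy/tier2 5.
Maize tier1 at 23: fill all 6 ; 8 left.
Soy tier1 at 19: fill all 3 ; 5 left.
Maize/tier2: +5 of 7 at 18; pool empty.
Total = 23×6 + 19×3 + 18×5 = 285.

285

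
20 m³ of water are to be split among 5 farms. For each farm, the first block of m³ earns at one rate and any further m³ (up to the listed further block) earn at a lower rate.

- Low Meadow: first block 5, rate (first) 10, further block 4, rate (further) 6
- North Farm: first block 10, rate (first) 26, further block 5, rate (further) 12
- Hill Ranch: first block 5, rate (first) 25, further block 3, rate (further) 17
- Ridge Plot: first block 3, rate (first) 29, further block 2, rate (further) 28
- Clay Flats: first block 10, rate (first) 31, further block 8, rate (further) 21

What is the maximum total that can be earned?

Rank every tier by rate: Clay Flats/first 31 > Ridge Plot/first 29 > Ridge Plot/second 28 > North Farm/first 26 > Hill Ranch/first 25 > Clay Flats/second 21 > Hill Ranch/second 17 > North Farm/second 12 > Low Meadow/first 10 > Low Meadow/second 6.
Clay Flats first at 31: fill all 10 — 10 left.
Ridge Plot/first (29): +3 — 7 left.
Ridge Plot second at 28: fill all 2 — 5 left.
North Farm/first: +5 of 10 at 26; pool empty.
Total = 31×10 + 29×3 + 28×2 + 26×5 = 583.

583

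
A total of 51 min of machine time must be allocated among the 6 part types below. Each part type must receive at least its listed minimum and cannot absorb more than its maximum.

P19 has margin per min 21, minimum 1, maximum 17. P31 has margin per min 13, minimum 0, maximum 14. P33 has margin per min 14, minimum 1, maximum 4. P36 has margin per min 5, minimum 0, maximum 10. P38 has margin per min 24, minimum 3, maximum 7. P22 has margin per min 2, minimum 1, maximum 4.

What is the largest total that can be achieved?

Meeting every minimum uses 1+0+1+0+3+1 = 6 min, leaving 45.
Rank by margin per min: P38 24 > P19 21 > P33 14 > P31 13 > P36 5 > P22 2.
P38 takes 4 more to reach its cap of 7 → 41 left.
Give P19 16 more to hit its cap of 17 → 25 left.
P33 takes 3 more to reach its cap of 4 → 22 left.
Give P31 14 more to hit its cap of 14 → 8 left.
Only 8 left; P36 takes them to reach 8.
Total = 21×17 + 13×14 + 14×4 + 5×8 + 24×7 + 2×1 = 805.

805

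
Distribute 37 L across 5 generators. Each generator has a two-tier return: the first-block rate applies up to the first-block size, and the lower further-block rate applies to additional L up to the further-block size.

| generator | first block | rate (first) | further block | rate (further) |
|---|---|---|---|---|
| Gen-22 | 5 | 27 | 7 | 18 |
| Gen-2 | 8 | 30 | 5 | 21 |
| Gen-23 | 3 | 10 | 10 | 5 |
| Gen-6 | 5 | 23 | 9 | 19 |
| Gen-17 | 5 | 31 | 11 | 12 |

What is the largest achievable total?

Treat each block as its own option and order by rate: Gen-17/first 31 > Gen-2/first 30 > Gen-22/first 27 > Gen-6/first 23 > Gen-2/second 21 > Gen-6/second 19 > Gen-22/second 18 > Gen-17/second 12 > Gen-23/first 10 > Gen-23/second 5.
Gen-17/first (31): +5 → 32 left.
Fill Gen-2 first block (8 at 30) → 24 left.
Gen-22/first (27): +5 → 19 left.
Gen-6/first (23): +5 → 14 left.
Gen-2 second at 21: fill all 5 → 9 left.
Gen-6/second (19): +9 → 0 left.
Total = 31×5 + 30×8 + 27×5 + 23×5 + 21×5 + 19×9 = 921.

921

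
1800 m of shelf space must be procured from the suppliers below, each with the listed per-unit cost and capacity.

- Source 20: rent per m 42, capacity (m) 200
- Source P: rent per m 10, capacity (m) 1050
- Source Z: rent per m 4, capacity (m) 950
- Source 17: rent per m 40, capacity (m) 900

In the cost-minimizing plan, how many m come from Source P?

Fill from the cheapest supplier first.
Source Z (4): use full 950 — 850 m to go.
Source P (10): take the remaining 850 — done.
Source 17, Source 20: unused.

850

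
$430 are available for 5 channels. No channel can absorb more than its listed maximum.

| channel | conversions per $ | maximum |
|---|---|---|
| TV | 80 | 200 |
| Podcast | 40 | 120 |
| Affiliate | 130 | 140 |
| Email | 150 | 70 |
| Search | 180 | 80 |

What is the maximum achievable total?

54300

Rank by conversions per $: Search 180 > Email 150 > Affiliate 130 > TV 80 > Podcast 40.
Search: +80 to 80 (cap) ; 350 left.
Email: +70 to 70 (cap) ; 280 left.
Affiliate takes 140 to reach its cap of 140 ; 140 left.
TV has room for 200 but only 140 remain, so it gets 140.
Total = 80×140 + 130×140 + 150×70 + 180×80 = 54300.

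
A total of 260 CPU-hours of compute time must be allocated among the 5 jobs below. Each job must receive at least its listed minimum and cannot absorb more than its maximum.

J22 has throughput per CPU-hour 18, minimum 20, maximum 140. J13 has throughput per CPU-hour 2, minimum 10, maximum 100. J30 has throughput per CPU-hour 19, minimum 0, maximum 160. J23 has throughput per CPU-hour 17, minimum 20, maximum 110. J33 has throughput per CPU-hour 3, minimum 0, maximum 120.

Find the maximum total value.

4660

Meeting every minimum uses 20+10+0+20+0 = 50 CPU-hours, leaving 210.
Rank by throughput per CPU-hour: J30 19 > J22 18 > J23 17 > J33 3 > J13 2.
J30: +160 to 160 (cap) ; 50 left.
J22 has room for 120 more but only 50 remain, so it gets 70.
Total = 18×70 + 2×10 + 19×160 + 17×20 = 4660.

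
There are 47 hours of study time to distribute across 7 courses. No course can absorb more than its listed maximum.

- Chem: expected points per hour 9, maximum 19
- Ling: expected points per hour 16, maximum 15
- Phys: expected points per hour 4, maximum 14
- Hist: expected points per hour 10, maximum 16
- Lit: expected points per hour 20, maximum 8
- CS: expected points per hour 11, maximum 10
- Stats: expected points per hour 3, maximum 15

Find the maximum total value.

Order the courses by expected points per hour: Lit 20 > Ling 16 > CS 11 > Hist 10 > Chem 9 > Phys 4 > Stats 3.
Lit takes 8 to reach its cap of 8 ; 39 left.
Give Ling 15 to hit its cap of 15 ; 24 left.
CS takes 10 to reach its cap of 10 ; 14 left.
Hist: +14 (room for 16) → 14. Pool exhausted.
Total = 16×15 + 10×14 + 20×8 + 11×10 = 650.

650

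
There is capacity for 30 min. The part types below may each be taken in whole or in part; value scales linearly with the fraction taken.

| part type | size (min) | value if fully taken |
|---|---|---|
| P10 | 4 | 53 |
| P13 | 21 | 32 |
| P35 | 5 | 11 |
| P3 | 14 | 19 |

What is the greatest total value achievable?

96

Rank by value-to-size ratio: P10 53/4≈13.2, P35 11/5≈2.2, P13 32/21≈1.52, P3 19/14≈1.36.
P10: take in full, 4 min for value 53 → 26 left.
All 5 min of P35 fit (value 11) → 21 remain.
P13: take in full, 21 min for value 32 → 0 left.
Total value = 96.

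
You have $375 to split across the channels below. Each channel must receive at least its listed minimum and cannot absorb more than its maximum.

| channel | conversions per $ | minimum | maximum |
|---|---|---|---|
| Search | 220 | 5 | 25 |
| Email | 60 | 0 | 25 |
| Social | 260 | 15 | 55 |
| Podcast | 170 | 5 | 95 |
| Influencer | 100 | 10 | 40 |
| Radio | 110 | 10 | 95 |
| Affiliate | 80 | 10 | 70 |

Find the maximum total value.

55600

Meeting every minimum uses 5+0+15+5+10+10+10 = 55 $, leaving 320.
Rank by conversions per $: Social 260 > Search 220 > Podcast 170 > Radio 110 > Influencer 100 > Affiliate 80 > Email 60.
Social: +40 to 55 (cap) ; 280 left.
Give Search 20 more to hit its cap of 25 ; 260 left.
Podcast takes 90 more to reach its cap of 95 ; 170 left.
Radio takes 85 more to reach its cap of 95 ; 85 left.
Give Influencer 30 more to hit its cap of 40 ; 55 left.
Affiliate has room for 60 more but only 55 remain, so it gets 65.
Total = 220×25 + 260×55 + 170×95 + 100×40 + 110×95 + 80×65 = 55600.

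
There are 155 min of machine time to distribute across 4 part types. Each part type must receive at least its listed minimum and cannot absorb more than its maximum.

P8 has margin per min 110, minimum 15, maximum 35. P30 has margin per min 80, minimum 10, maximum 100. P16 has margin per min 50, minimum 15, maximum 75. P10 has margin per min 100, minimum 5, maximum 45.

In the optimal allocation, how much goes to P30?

60

Meeting every minimum uses 15+10+15+5 = 45 min, leaving 110.
Order the part types by margin per min: P8 110 > P10 100 > P30 80 > P16 50.
P8 takes 20 more to reach its cap of 35 ; 90 left.
Give P10 40 more to hit its cap of 45 ; 50 left.
P30: +50 (room for 90) → 60. Pool exhausted.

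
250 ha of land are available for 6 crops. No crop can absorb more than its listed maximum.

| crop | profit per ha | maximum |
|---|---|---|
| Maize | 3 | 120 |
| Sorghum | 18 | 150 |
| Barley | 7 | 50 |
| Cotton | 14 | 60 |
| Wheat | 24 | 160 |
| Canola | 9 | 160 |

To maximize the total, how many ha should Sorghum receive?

Highest profit per ha first: Wheat 24 > Sorghum 18 > Cotton 14 > Canola 9 > Barley 7 > Maize 3.
Wheat: +160 to 160 (cap) — 90 left.
Only 90 left; Sorghum takes them to reach 90.

90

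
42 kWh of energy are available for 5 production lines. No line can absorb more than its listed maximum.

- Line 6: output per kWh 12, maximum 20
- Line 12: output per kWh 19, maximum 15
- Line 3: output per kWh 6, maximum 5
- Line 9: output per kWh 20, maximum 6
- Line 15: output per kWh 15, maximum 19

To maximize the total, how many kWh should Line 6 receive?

2

Order the production lines by output per kWh: Line 9 20 > Line 12 19 > Line 15 15 > Line 6 12 > Line 3 6.
Give Line 9 6 to hit its cap of 6 ; 36 left.
Give Line 12 15 to hit its cap of 15 ; 21 left.
Line 15 takes 19 to reach its cap of 19 ; 2 left.
Line 6 has room for 20 but only 2 remain, so it gets 2.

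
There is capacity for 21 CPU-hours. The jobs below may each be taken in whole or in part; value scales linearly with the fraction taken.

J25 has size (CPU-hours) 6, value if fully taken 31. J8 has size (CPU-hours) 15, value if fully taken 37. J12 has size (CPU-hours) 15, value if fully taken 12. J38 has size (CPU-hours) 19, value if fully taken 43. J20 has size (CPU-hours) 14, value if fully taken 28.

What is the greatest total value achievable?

Rank by value-to-size ratio: J25 31/6≈5.17, J8 37/15≈2.47, J38 43/19≈2.26, J20 28/14≈2, J12 12/15≈0.8.
J25: take in full, 6 CPU-hours for value 31 — 15 left.
All 15 CPU-hours of J8 fit (value 37) — 0 remain.
Total value = 68.

68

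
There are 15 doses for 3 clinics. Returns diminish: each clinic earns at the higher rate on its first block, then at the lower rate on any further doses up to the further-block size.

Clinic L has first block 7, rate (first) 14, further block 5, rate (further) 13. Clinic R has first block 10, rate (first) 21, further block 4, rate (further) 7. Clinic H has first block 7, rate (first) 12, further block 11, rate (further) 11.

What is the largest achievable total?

280

Treat each block as its own option and order by rate: Clinic R/tier1 21 > Clinic L/tier1 14 > Clinic L/tier2 13 > Clinic H/tier1 12 > Clinic H/tier2 11 > Clinic R/tier2 7.
Clinic R tier1 at 21: fill all 10 ; 5 left.
5 remain; put them into Clinic L tier1 at 14.
Total = 21×10 + 14×5 = 280.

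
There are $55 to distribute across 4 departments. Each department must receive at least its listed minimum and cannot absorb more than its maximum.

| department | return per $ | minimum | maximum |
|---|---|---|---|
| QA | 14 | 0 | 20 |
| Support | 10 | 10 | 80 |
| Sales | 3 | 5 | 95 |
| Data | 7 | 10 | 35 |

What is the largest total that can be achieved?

Meeting every minimum uses 0+10+5+10 = 25 $, leaving 30.
Order the departments by return per $: QA 14 > Support 10 > Data 7 > Sales 3.
QA: +20 to 20 (cap) ; 10 left.
Support has room for 70 more but only 10 remain, so it gets 20.
Total = 14×20 + 10×20 + 3×5 + 7×10 = 565.

565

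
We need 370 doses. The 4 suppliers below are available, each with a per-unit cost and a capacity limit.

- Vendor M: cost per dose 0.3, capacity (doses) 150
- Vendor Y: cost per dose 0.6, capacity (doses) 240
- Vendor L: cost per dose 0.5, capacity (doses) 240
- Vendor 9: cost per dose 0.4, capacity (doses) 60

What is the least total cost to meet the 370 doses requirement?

Fill from the cheapest supplier first.
Vendor M at 0.3: take all 150 doses → 220 still needed.
Vendor 9 at 0.4: take all 60 doses → 160 still needed.
Vendor L (0.5): take the remaining 160 → done.
Vendor Y: unused.
Cost = 150×0.3 + 60×0.4 + 160×0.5 = 149.

149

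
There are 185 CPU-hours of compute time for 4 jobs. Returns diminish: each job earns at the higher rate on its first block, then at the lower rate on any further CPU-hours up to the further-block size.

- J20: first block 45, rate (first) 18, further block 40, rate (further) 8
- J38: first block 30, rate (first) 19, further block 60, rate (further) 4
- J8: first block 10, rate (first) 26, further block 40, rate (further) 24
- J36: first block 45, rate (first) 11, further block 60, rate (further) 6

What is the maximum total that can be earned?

Treat each block as its own option and order by rate: J8/tier1 26 > J8/tier2 24 > J38/tier1 19 > J20/tier1 18 > J36/tier1 11 > J20/tier2 8 > J36/tier2 6 > J38/tier2 4.
J8 tier1 at 26: fill all 10 — 175 left.
J8 tier2 at 24: fill all 40 — 135 left.
J38/tier1 (19): +30 — 105 left.
Fill J20 tier1 block (45 at 18) — 60 left.
Fill J36 tier1 block (45 at 11) — 15 left.
15 remain; put them into J20 tier2 at 8.
Total = 26×10 + 24×40 + 19×30 + 18×45 + 11×45 + 8×15 = 3215.

3215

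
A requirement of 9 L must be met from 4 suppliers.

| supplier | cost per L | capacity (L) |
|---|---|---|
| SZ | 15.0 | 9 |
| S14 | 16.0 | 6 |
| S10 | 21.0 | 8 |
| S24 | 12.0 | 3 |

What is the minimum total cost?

Use suppliers in increasing cost order.
S24 at 12.0: take all 3 L ; 6 still needed.
SZ (15.0): take the remaining 6 ; done.
S14, S10: unused.
Cost = 3×12.0 + 6×15.0 = 126.

126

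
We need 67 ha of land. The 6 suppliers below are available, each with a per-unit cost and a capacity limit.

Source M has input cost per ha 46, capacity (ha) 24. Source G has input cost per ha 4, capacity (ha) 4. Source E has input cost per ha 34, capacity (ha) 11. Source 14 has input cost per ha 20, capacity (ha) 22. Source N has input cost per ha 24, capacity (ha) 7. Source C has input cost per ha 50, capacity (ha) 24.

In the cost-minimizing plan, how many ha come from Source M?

Fill from the cheapest supplier first.
Source G (4): use full 4 ; 63 ha to go.
Source 14 at 20: take all 22 ha ; 41 still needed.
Take 7 from Source N at 24 ; need 34 more.
Source E (34): use full 11 ; 23 ha to go.
Source M at 46: take 23 of its 24 ; requirement met.
Source C: unused.

23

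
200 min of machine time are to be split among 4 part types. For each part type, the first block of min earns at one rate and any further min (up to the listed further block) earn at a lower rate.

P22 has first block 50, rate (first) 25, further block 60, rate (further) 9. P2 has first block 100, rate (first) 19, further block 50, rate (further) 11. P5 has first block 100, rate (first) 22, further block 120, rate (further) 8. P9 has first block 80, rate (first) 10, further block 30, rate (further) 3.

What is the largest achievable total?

Rank every tier by rate: P22/T1 25 > P5/T1 22 > P2/T1 19 > P2/T2 11 > P9/T1 10 > P22/T2 9 > P5/T2 8 > P9/T2 3.
P22 T1 at 25: fill all 50 → 150 left.
P5 T1 at 22: fill all 100 → 50 left.
P2/T1: +50 of 100 at 19; pool empty.
Total = 25×50 + 22×100 + 19×50 = 4400.

4400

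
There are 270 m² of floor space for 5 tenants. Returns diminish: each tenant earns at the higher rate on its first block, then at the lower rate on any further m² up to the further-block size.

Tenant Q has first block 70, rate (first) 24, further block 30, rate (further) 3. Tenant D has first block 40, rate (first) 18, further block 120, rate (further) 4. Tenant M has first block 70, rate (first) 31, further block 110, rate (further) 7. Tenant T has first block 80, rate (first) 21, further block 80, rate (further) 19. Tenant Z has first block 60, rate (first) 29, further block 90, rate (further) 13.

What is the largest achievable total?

7060

Rank every tier by rate: Tenant M/T1 31 > Tenant Z/T1 29 > Tenant Q/T1 24 > Tenant T/T1 21 > Tenant T/T2 19 > Tenant D/T1 18 > Tenant Z/T2 13 > Tenant M/T2 7 > Tenant D/T2 4 > Tenant Q/T2 3.
Fill Tenant M T1 block (70 at 31) ; 200 left.
Tenant Z T1 at 29: fill all 60 ; 140 left.
Tenant Q T1 at 24: fill all 70 ; 70 left.
Tenant T T1 at 21: only 70 left, fill 70.
Total = 31×70 + 29×60 + 24×70 + 21×70 = 7060.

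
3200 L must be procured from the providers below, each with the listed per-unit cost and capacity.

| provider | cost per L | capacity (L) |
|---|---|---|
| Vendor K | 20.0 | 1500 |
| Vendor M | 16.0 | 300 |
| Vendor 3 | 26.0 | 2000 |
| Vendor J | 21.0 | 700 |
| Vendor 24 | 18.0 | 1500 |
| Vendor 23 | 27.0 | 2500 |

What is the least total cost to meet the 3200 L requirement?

59800

Fill from the cheapest provider first.
Take 300 from Vendor M at 16.0 → need 2900 more.
Vendor 24 (18.0): use full 1500 → 1400 L to go.
Vendor K at 20.0: take 1400 of its 1500 → requirement met.
Vendor J, Vendor 3, Vendor 23: unused.
Cost = 300×16.0 + 1500×18.0 + 1400×20.0 = 59800.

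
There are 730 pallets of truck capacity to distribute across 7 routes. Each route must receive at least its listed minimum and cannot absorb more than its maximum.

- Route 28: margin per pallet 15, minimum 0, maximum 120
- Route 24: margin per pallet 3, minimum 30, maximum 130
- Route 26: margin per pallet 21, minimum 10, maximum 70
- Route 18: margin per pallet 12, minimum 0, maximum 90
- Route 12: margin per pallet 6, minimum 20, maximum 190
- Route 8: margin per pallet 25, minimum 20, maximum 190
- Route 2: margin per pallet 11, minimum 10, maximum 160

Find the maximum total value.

Meeting every minimum uses 0+30+10+0+20+20+10 = 90 pallets, leaving 640.
Rank by margin per pallet: Route 8 25 > Route 26 21 > Route 28 15 > Route 18 12 > Route 2 11 > Route 12 6 > Route 24 3.
Route 8 takes 170 more to reach its cap of 190 — 470 left.
Give Route 26 60 more to hit its cap of 70 — 410 left.
Give Route 28 120 more to hit its cap of 120 — 290 left.
Route 18: +90 to 90 (cap) — 200 left.
Route 2 takes 150 more to reach its cap of 160 — 50 left.
Route 12: +50 (room for 170) → 70. Pool exhausted.
Total = 15×120 + 3×30 + 21×70 + 12×90 + 6×70 + 25×190 + 11×160 = 11370.

11370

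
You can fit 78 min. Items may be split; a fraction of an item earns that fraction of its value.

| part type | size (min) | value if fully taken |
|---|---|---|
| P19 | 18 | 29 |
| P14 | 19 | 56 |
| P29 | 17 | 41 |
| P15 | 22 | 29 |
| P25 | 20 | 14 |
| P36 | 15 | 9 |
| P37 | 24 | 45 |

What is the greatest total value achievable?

Sort by value density: P14 56/19≈2.95, P29 41/17≈2.41, P37 45/24≈1.88, P19 29/18≈1.61, P15 29/22≈1.32, P25 14/20≈0.7, P36 9/15≈0.6.
P14: take in full, 19 min for value 56 ; 59 left.
All 17 min of P29 fit (value 41) ; 42 remain.
P37: take in full, 24 min for value 45 ; 18 left.
Take all of P19 (18 min, value 29) ; 0 min left.
Total value = 171.

171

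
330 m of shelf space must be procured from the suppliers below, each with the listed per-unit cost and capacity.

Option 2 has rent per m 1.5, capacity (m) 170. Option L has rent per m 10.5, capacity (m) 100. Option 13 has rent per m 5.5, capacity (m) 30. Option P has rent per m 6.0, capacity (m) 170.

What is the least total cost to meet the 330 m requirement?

Use suppliers in increasing cost order.
Option 2 (1.5): use full 170 ; 160 m to go.
Option 13 at 5.5: take all 30 m ; 130 still needed.
Take 130 from Option P at 6.0 to finish.
Option L: unused.
Cost = 170×1.5 + 30×5.5 + 130×6.0 = 1200.

1200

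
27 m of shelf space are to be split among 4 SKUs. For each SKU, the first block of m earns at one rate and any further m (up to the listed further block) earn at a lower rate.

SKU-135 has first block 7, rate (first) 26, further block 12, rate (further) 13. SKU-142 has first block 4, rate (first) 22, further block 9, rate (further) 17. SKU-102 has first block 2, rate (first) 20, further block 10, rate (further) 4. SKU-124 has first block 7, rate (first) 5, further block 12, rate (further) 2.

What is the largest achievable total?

Treat each block as its own option and order by rate: SKU-135/T1 26 > SKU-142/T1 22 > SKU-102/T1 20 > SKU-142/T2 17 > SKU-135/T2 13 > SKU-124/T1 5 > SKU-102/T2 4 > SKU-124/T2 2.
SKU-135 T1 at 26: fill all 7 — 20 left.
Fill SKU-142 T1 block (4 at 22) — 16 left.
Fill SKU-102 T1 block (2 at 20) — 14 left.
SKU-142/T2 (17): +9 — 5 left.
SKU-135/T2: +5 of 12 at 13; pool empty.
Total = 26×7 + 22×4 + 20×2 + 17×9 + 13×5 = 528.

528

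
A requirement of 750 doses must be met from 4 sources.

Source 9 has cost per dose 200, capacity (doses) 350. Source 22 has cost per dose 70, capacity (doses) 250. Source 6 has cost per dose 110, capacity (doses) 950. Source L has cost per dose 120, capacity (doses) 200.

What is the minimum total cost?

72500

Cheapest first:
Source 22 at 70: take all 250 doses → 500 still needed.
Take 500 from Source 6 at 110 to finish.
Source L, Source 9: unused.
Cost = 250×70 + 500×110 = 72500.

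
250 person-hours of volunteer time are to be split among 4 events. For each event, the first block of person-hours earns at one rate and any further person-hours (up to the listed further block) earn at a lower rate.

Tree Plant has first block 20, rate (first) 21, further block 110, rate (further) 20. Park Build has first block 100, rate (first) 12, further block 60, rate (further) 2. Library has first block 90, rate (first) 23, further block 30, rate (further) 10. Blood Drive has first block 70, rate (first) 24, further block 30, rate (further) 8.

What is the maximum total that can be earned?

Treat each block as its own option and order by rate: Blood Drive/tier1 24 > Library/tier1 23 > Tree Plant/tier1 21 > Tree Plant/tier2 20 > Park Build/tier1 12 > Library/tier2 10 > Blood Drive/tier2 8 > Park Build/tier2 2.
Blood Drive tier1 at 24: fill all 70 — 180 left.
Library tier1 at 23: fill all 90 — 90 left.
Tree Plant tier1 at 21: fill all 20 — 70 left.
70 remain; put them into Tree Plant tier2 at 20.
Total = 24×70 + 23×90 + 21×20 + 20×70 = 5570.

5570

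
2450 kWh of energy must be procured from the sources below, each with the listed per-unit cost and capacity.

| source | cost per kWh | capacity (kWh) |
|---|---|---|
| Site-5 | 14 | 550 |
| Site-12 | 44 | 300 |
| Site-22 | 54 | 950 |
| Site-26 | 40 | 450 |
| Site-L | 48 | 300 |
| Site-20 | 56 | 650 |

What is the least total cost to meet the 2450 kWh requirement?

Fill from the cheapest source first.
Take 550 from Site-5 at 14 ; need 1900 more.
Site-26 at 40: take all 450 kWh ; 1450 still needed.
Site-12 at 44: take all 300 kWh ; 1150 still needed.
Take 300 from Site-L at 48 ; need 850 more.
Site-22 at 54: take 850 of its 950 ; requirement met.
Site-20: unused.
Cost = 550×14 + 450×40 + 300×44 + 300×48 + 850×54 = 99200.

99200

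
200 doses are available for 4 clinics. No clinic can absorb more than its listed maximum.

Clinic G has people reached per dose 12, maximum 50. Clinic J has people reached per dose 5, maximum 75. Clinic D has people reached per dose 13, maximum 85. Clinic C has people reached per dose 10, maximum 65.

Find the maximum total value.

2355

Order the clinics by people reached per dose: Clinic D 13 > Clinic G 12 > Clinic C 10 > Clinic J 5.
Give Clinic D 85 to hit its cap of 85 ; 115 left.
Clinic G: +50 to 50 (cap) ; 65 left.
Clinic C: +65 to 65 (cap) ; 0 left.
Total = 12×50 + 13×85 + 10×65 = 2355.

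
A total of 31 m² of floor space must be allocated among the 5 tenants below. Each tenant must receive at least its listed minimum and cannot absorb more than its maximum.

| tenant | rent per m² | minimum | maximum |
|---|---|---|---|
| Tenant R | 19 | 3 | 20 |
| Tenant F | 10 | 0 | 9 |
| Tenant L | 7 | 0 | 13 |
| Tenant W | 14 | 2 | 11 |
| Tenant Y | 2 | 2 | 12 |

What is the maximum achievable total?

510

Meeting every minimum uses 3+0+0+2+2 = 7 m², leaving 24.
Highest rent per m² first: Tenant R 19 > Tenant W 14 > Tenant F 10 > Tenant L 7 > Tenant Y 2.
Tenant R takes 17 more to reach its cap of 20 ; 7 left.
Tenant W has room for 9 more but only 7 remain, so it gets 9.
Total = 19×20 + 14×9 + 2×2 = 510.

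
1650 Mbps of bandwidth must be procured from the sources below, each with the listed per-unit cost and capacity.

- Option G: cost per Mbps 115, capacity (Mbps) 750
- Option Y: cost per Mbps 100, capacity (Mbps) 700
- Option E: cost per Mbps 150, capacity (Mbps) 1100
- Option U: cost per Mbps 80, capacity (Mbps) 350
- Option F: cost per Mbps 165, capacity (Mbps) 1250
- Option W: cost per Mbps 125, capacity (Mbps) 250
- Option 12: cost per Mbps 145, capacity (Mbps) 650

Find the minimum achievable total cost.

167000

Use sources in increasing cost order.
Take 350 from Option U at 80 ; need 1300 more.
Option Y at 100: take all 700 Mbps ; 600 still needed.
Option G (115): take the remaining 600 ; done.
Option W, Option 12, Option E, Option F: unused.
Cost = 350×80 + 700×100 + 600×115 = 167000.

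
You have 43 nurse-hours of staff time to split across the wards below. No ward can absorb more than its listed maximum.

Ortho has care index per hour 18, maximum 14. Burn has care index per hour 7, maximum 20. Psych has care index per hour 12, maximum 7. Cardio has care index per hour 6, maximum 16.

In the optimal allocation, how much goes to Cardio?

Rank by care index per hour: Ortho 18 > Psych 12 > Burn 7 > Cardio 6.
Give Ortho 14 to hit its cap of 14 — 29 left.
Give Psych 7 to hit its cap of 7 — 22 left.
Give Burn 20 to hit its cap of 20 — 2 left.
Cardio has room for 16 but only 2 remain, so it gets 2.

2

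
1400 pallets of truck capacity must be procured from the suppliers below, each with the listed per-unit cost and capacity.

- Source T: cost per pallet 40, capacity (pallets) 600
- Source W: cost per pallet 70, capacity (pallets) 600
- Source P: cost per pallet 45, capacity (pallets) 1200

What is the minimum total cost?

Cheapest first:
Source T (40): use full 600 ; 800 pallets to go.
Take 800 from Source P at 45 to finish.
Source W: unused.
Cost = 600×40 + 800×45 = 60000.

60000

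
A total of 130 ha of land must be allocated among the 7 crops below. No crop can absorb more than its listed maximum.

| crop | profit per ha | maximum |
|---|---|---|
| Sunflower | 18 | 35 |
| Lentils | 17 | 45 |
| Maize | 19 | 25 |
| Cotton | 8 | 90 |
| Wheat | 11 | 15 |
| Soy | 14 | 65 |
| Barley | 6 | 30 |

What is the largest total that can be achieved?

Order the crops by profit per ha: Maize 19 > Sunflower 18 > Lentils 17 > Soy 14 > Wheat 11 > Cotton 8 > Barley 6.
Give Maize 25 to hit its cap of 25 ; 105 left.
Sunflower: +35 to 35 (cap) ; 70 left.
Give Lentils 45 to hit its cap of 45 ; 25 left.
Only 25 left; Soy takes them to reach 25.
Total = 18×35 + 17×45 + 19×25 + 14×25 = 2220.

2220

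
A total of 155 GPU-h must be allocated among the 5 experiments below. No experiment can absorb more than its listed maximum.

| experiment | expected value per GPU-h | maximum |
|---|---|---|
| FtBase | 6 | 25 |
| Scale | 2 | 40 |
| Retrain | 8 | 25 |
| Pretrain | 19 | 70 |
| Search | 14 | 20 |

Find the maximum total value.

Highest expected value per GPU-h first: Pretrain 19 > Search 14 > Retrain 8 > FtBase 6 > Scale 2.
Give Pretrain 70 to hit its cap of 70 → 85 left.
Search takes 20 to reach its cap of 20 → 65 left.
Give Retrain 25 to hit its cap of 25 → 40 left.
Give FtBase 25 to hit its cap of 25 → 15 left.
Only 15 left; Scale takes them to reach 15.
Total = 6×25 + 2×15 + 8×25 + 19×70 + 14×20 = 1990.

1990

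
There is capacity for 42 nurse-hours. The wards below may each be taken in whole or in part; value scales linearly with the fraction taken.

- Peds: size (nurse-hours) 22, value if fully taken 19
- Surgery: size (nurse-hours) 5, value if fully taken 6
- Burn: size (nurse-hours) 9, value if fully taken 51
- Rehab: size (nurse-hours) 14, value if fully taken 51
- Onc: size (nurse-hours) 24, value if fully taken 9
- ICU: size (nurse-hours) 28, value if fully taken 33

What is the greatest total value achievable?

Sort by value density: Burn 51/9≈5.67, Rehab 51/14≈3.64, Surgery 6/5≈1.2, ICU 33/28≈1.18, Peds 19/22≈0.864, Onc 9/24≈0.375.
Take all of Burn (9 nurse-hours, value 51) → 33 nurse-hours left.
Take all of Rehab (14 nurse-hours, value 51) → 19 nurse-hours left.
Take all of Surgery (5 nurse-hours, value 6) → 14 nurse-hours left.
Fill the last 14 nurse-hours with part of ICU: 14/28 of it earns 16.5.
Total value = 124.5.

124.5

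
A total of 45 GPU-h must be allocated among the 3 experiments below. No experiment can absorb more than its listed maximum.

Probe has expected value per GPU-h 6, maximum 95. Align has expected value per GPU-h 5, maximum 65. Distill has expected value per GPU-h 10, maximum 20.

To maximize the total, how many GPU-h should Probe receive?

25

Highest expected value per GPU-h first: Distill 10 > Probe 6 > Align 5.
Distill takes 20 to reach its cap of 20 ; 25 left.
Probe has room for 95 but only 25 remain, so it gets 25.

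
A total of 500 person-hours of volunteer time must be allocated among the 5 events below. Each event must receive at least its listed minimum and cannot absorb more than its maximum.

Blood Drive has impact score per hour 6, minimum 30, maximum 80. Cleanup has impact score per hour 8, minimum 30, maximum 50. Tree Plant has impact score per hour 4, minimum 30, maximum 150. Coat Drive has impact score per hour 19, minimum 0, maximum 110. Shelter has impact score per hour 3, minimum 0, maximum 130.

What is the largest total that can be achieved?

Meeting every minimum uses 30+30+30+0+0 = 90 person-hours, leaving 410.
Highest impact score per hour first: Coat Drive 19 > Cleanup 8 > Blood Drive 6 > Tree Plant 4 > Shelter 3.
Coat Drive: +110 to 110 (cap) ; 300 left.
Give Cleanup 20 more to hit its cap of 50 ; 280 left.
Blood Drive takes 50 more to reach its cap of 80 ; 230 left.
Tree Plant takes 120 more to reach its cap of 150 ; 110 left.
Shelter: +110 (room for 130) → 110. Pool exhausted.
Total = 6×80 + 8×50 + 4×150 + 19×110 + 3×110 = 3900.

3900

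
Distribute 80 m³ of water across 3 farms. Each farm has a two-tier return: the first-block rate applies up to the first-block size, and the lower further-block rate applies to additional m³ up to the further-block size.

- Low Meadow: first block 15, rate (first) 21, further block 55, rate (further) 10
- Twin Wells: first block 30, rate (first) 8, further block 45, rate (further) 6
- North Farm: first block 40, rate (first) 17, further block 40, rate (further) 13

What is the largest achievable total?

Rank every tier by rate: Low Meadow/first 21 > North Farm/first 17 > North Farm/second 13 > Low Meadow/second 10 > Twin Wells/first 8 > Twin Wells/second 6.
Low Meadow/first (21): +15 → 65 left.
North Farm first at 17: fill all 40 → 25 left.
North Farm second at 13: only 25 left, fill 25.
Total = 21×15 + 17×40 + 13×25 = 1320.

1320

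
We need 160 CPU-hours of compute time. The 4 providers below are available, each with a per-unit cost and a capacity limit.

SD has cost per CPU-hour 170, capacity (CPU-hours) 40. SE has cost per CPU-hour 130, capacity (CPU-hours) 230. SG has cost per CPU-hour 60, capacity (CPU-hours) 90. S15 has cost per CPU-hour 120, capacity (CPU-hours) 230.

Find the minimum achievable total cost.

Cheapest first:
SG (60): use full 90 → 70 CPU-hours to go.
S15 at 120: take 70 of its 230 → requirement met.
SE, SD: unused.
Cost = 90×60 + 70×120 = 13800.

13800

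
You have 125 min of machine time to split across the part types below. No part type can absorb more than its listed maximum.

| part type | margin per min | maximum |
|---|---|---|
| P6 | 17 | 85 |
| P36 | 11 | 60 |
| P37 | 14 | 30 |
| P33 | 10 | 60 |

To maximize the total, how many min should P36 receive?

10

Order the part types by margin per min: P6 17 > P37 14 > P36 11 > P33 10.
P6 takes 85 to reach its cap of 85 ; 40 left.
P37 takes 30 to reach its cap of 30 ; 10 left.
Only 10 left; P36 takes them to reach 10.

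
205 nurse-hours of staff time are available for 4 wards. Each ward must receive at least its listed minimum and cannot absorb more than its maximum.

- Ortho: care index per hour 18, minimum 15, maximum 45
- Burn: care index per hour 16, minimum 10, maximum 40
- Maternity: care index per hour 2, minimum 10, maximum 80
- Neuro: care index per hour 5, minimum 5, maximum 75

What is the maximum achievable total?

1915

Meeting every minimum uses 15+10+10+5 = 40 nurse-hours, leaving 165.
Order the wards by care index per hour: Ortho 18 > Burn 16 > Neuro 5 > Maternity 2.
Give Ortho 30 more to hit its cap of 45 ; 135 left.
Give Burn 30 more to hit its cap of 40 ; 105 left.
Neuro takes 70 more to reach its cap of 75 ; 35 left.
Maternity: +35 (room for 70) → 45. Pool exhausted.
Total = 18×45 + 16×40 + 2×45 + 5×75 = 1915.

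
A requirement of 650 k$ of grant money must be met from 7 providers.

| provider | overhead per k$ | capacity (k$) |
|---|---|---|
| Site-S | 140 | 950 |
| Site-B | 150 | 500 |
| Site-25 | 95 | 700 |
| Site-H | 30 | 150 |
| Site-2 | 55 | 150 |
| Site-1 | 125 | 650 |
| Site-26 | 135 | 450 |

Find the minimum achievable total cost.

Cheapest first:
Site-H (30): use full 150 ; 500 k$ to go.
Site-2 at 55: take all 150 k$ ; 350 still needed.
Site-25 at 95: take 350 of its 700 ; requirement met.
Site-1, Site-26, Site-S, Site-B: unused.
Cost = 150×30 + 150×55 + 350×95 = 46000.

46000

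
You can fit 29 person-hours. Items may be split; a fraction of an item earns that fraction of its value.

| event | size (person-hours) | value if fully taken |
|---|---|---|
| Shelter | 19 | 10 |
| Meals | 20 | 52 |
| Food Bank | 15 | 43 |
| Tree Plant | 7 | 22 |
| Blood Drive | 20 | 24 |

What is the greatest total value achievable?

83.2

Rank by value-to-size ratio: Tree Plant 22/7≈3.14, Food Bank 43/15≈2.87, Meals 52/20≈2.6, Blood Drive 24/20≈1.2, Shelter 10/19≈0.526.
Take all of Tree Plant (7 person-hours, value 22) ; 22 person-hours left.
Food Bank: take in full, 15 person-hours for value 43 ; 7 left.
Only 7 person-hours remain; take 7/20 of Meals for value 52×7/20 = 18.2.
Total value = 83.2.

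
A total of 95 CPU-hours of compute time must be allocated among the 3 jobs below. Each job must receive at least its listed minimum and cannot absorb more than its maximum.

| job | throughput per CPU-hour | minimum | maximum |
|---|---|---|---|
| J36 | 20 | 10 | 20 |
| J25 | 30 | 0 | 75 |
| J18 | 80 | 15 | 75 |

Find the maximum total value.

Meeting every minimum uses 10+0+15 = 25 CPU-hours, leaving 70.
Order the jobs by throughput per CPU-hour: J18 80 > J25 30 > J36 20.
Give J18 60 more to hit its cap of 75 ; 10 left.
J25 has room for 75 more but only 10 remain, so it gets 10.
Total = 20×10 + 30×10 + 80×75 = 6500.

6500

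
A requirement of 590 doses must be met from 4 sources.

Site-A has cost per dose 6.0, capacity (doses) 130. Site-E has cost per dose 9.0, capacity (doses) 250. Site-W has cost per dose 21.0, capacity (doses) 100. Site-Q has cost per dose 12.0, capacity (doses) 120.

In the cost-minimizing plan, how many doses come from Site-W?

Cheapest first:
Take 130 from Site-A at 6.0 — need 460 more.
Site-E at 9.0: take all 250 doses — 210 still needed.
Take 120 from Site-Q at 12.0 — need 90 more.
Site-W (21.0): take the remaining 90 — done.

90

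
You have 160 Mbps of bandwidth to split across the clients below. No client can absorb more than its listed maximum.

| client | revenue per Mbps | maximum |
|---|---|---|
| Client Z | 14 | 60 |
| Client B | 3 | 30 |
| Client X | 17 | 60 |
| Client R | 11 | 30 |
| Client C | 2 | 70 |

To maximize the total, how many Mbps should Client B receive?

Highest revenue per Mbps first: Client X 17 > Client Z 14 > Client R 11 > Client B 3 > Client C 2.
Client X: +60 to 60 (cap) ; 100 left.
Client Z takes 60 to reach its cap of 60 ; 40 left.
Client R takes 30 to reach its cap of 30 ; 10 left.
Client B: +10 (room for 30) → 10. Pool exhausted.

10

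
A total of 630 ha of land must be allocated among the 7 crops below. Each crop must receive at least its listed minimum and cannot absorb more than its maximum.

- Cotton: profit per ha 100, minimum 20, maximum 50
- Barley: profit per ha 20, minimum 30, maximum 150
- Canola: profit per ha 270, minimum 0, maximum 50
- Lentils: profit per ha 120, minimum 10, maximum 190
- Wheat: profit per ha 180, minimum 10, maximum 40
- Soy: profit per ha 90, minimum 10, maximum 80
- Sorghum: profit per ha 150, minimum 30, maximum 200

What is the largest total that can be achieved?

Meeting every minimum uses 20+30+0+10+10+10+30 = 110 ha, leaving 520.
Rank by profit per ha: Canola 270 > Wheat 180 > Sorghum 150 > Lentils 120 > Cotton 100 > Soy 90 > Barley 20.
Give Canola 50 more to hit its cap of 50 ; 470 left.
Wheat: +30 to 40 (cap) ; 440 left.
Give Sorghum 170 more to hit its cap of 200 ; 270 left.
Give Lentils 180 more to hit its cap of 190 ; 90 left.
Give Cotton 30 more to hit its cap of 50 ; 60 left.
Soy has room for 70 more but only 60 remain, so it gets 70.
Total = 100×50 + 20×30 + 270×50 + 120×190 + 180×40 + 90×70 + 150×200 = 85400.

85400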